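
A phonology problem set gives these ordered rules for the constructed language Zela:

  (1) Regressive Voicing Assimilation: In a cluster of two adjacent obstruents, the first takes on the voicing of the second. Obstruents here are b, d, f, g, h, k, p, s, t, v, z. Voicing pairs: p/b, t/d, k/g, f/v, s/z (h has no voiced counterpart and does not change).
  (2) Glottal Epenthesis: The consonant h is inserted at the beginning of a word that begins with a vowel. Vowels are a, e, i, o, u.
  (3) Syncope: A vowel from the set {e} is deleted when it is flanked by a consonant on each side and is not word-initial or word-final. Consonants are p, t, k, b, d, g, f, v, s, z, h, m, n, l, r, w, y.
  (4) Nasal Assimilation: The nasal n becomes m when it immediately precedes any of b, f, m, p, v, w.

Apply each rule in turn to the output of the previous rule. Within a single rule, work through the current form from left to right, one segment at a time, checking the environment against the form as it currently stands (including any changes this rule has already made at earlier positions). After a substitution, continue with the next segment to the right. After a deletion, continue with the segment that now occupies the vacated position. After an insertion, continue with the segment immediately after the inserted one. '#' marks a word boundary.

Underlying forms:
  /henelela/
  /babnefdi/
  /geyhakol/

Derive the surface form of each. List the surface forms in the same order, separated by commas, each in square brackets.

[hnlla], [babmvdi], [gyhakol]

/henelela/:
  (1) Regressive Voicing Assimilation: no change — [henelela]
  (2) Glottal Epenthesis: no change — [henelela]
  (3) Syncope: [henelela] → [hnlla]
  (4) Nasal Assimilation: no change — [hnlla]
/babnefdi/:
  (1) Regressive Voicing Assimilation: [babnefdi] → [babnevdi]
  (2) Glottal Epenthesis: no change — [babnevdi]
  (3) Syncope: [babnevdi] → [babnvdi]
  (4) Nasal Assimilation: [babnvdi] → [babmvdi]
/geyhakol/:
  (1) Regressive Voicing Assimilation: no change — [geyhakol]
  (2) Glottal Epenthesis: no change — [geyhakol]
  (3) Syncope: [geyhakol] → [gyhakol]
  (4) Nasal Assimilation: no change — [gyhakol]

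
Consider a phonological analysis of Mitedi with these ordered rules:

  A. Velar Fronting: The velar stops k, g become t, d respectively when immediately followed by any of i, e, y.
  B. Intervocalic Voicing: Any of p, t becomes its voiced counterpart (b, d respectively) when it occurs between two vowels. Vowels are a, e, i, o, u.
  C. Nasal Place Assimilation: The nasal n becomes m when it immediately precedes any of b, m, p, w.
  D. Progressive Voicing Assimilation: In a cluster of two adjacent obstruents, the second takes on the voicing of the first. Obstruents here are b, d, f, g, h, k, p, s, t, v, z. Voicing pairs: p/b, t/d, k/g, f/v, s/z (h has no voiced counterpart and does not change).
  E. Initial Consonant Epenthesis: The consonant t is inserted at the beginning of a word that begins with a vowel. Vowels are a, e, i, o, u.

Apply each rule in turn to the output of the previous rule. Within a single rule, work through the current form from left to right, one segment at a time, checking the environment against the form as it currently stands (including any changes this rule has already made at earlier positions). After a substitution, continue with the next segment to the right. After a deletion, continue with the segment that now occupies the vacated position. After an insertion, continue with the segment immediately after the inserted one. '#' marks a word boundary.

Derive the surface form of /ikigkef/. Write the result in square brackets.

A Velar Fronting: [ikigkef] → [itigtef]
B Intervocalic Voicing: [itigtef] → [idigtef]
C Nasal Place Assimilation: no change — [idigtef]
D Progressive Voicing Assimilation: [idigtef] → [idigdef]
E Initial Consonant Epenthesis: [idigdef] → [tidigdef]

[tidigdef]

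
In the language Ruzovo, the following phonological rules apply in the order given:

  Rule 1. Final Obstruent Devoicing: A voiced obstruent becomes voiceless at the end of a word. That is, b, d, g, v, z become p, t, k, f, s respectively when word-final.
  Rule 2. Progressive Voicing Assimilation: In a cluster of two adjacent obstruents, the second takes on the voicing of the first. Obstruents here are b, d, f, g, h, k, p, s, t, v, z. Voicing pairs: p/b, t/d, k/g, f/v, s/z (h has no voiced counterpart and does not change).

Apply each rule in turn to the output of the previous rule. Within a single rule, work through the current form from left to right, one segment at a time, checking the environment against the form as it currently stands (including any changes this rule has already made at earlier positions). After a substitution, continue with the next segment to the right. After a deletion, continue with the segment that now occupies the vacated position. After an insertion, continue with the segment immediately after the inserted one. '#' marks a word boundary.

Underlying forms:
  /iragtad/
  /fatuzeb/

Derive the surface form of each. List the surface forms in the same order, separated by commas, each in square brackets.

/iragtad/:
  Rule 1 Final Obstruent Devoicing: [iragtad] → [iragtat]
  Rule 2 Progressive Voicing Assimilation: [iragtat] → [iragdat]
/fatuzeb/:
  Rule 1 Final Obstruent Devoicing: [fatuzeb] → [fatuzep]
  Rule 2 Progressive Voicing Assimilation: no change — [fatuzep]

[iragdat], [fatuzep]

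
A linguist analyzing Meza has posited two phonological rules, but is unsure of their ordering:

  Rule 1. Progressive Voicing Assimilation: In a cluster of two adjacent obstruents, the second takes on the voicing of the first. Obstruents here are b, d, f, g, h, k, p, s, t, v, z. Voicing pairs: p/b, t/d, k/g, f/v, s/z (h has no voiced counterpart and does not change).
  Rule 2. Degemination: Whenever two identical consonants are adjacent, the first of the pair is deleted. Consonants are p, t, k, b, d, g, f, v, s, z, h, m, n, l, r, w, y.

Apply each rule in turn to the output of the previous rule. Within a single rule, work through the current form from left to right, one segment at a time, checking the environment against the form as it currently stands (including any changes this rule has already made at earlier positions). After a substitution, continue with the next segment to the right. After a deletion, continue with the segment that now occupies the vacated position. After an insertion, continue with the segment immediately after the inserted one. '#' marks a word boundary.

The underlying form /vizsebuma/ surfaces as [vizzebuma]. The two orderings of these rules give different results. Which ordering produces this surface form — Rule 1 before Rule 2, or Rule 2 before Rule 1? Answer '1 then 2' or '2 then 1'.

2 then 1

Order 1 then 2:
  1 Progressive Voicing Assimilation: [vizsebuma] → [vizzebuma]
  2 Degemination: [vizzebuma] → [vizebuma]
  result: [vizebuma]
Order 2 then 1:
  2 Degemination: no change — [vizsebuma]
  1 Progressive Voicing Assimilation: [vizsebuma] → [vizzebuma]
  result: [vizzebuma]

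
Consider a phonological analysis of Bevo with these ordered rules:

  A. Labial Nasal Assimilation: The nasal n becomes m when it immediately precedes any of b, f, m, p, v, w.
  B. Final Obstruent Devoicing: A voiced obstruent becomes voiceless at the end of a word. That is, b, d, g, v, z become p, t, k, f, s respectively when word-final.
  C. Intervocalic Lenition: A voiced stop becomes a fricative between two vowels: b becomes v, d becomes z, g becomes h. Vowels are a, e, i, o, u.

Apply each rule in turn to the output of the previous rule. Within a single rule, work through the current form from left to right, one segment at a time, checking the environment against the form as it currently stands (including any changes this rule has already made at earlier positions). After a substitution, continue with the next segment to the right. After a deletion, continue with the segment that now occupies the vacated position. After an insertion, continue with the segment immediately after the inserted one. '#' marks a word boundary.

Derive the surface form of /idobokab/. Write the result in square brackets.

A Labial Nasal Assimilation: no change — [idobokab]
B Final Obstruent Devoicing: [idobokab] → [idobokap]
C Intervocalic Lenition: [idobokap] → [izovokap]

[izovokap]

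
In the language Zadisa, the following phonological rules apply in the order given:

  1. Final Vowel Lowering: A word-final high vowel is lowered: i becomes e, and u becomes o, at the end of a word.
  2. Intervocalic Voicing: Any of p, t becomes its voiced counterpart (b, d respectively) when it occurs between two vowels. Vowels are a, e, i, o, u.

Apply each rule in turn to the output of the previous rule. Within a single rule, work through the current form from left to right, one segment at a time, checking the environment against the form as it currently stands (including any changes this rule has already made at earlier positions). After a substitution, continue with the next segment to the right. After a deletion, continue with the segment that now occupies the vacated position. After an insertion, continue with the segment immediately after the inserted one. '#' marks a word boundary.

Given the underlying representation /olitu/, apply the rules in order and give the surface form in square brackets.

1 Final Vowel Lowering: [olitu] → [olito]
2 Intervocalic Voicing: [olito] → [olido]

[olido]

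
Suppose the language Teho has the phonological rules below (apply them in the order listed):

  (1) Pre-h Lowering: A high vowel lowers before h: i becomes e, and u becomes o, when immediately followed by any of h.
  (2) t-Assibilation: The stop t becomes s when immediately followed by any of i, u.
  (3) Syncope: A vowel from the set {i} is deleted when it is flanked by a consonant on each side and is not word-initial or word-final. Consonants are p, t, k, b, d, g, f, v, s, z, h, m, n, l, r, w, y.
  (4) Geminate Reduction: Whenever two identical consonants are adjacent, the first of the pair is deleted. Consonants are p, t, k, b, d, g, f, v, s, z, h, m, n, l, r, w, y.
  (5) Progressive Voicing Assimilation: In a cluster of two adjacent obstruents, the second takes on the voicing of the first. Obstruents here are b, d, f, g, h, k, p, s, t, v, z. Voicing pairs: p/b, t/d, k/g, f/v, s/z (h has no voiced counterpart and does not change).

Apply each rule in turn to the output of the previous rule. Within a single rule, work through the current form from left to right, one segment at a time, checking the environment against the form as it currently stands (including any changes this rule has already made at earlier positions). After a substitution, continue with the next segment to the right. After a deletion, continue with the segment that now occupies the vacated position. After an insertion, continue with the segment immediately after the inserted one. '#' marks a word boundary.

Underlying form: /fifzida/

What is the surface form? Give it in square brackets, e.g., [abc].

[fsta]

(1) Pre-h Lowering: no change — [fifzida]
(2) t-Assibilation: no change — [fifzida]
(3) Syncope: [fifzida] → [ffzda]
(4) Geminate Reduction: [ffzda] → [fzda]
(5) Progressive Voicing Assimilation: [fzda] → [fsta]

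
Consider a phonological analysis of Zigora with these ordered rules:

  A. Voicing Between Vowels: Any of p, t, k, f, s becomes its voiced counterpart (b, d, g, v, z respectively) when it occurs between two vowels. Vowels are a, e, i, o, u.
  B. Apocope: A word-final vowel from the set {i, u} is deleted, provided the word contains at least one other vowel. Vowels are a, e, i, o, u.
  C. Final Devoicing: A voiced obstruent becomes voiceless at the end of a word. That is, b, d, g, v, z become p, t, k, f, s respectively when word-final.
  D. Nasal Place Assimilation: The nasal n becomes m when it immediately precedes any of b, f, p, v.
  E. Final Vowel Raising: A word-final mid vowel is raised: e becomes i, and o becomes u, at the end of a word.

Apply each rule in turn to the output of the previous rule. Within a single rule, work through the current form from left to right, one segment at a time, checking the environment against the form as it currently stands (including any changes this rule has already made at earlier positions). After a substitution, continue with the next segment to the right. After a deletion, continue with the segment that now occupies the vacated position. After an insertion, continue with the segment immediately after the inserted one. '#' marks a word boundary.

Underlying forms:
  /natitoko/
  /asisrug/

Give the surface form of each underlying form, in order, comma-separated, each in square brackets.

[nadidogu], [azisruk]

/natitoko/:
  A Voicing Between Vowels: [natitoko] → [nadidogo]
  B Apocope: no change — [nadidogo]
  C Final Devoicing: no change — [nadidogo]
  D Nasal Place Assimilation: no change — [nadidogo]
  E Final Vowel Raising: [nadidogo] → [nadidogu]
/asisrug/:
  A Voicing Between Vowels: [asisrug] → [azisrug]
  B Apocope: no change — [azisrug]
  C Final Devoicing: [azisrug] → [azisruk]
  D Nasal Place Assimilation: no change — [azisruk]
  E Final Vowel Raising: no change — [azisruk]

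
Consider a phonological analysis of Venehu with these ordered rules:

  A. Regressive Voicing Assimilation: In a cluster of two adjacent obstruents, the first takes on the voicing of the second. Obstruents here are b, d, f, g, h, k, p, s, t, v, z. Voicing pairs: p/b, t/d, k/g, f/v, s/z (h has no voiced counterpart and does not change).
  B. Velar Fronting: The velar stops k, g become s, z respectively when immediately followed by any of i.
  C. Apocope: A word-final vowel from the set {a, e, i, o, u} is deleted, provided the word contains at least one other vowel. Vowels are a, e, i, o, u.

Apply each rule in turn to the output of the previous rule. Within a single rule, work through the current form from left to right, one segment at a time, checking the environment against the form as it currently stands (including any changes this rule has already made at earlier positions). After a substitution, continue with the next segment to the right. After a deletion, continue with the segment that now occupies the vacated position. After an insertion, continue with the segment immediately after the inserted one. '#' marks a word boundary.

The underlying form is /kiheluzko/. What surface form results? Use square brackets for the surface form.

A Regressive Voicing Assimilation: [kiheluzko] → [kihelusko]
B Velar Fronting: [kihelusko] → [sihelusko]
C Apocope: [sihelusko] → [sihelusk]

[sihelusk]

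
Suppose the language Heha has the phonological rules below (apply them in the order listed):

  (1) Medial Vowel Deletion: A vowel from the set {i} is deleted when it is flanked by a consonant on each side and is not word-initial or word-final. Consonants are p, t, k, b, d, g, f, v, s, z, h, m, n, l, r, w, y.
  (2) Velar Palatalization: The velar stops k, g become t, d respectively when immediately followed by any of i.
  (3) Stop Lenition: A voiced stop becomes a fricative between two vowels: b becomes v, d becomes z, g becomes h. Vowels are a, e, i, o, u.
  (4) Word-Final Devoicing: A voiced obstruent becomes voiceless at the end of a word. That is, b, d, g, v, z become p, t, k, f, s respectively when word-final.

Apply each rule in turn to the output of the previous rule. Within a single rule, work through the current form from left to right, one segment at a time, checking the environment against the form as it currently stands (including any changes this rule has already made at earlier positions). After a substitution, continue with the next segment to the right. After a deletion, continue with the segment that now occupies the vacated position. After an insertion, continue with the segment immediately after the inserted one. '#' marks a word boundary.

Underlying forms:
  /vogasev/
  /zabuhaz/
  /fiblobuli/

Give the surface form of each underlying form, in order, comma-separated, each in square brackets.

/vogasev/:
  (1) Medial Vowel Deletion: no change — [vogasev]
  (2) Velar Palatalization: no change — [vogasev]
  (3) Stop Lenition: [vogasev] → [vohasev]
  (4) Word-Final Devoicing: [vohasev] → [vohasef]
/zabuhaz/:
  (1) Medial Vowel Deletion: no change — [zabuhaz]
  (2) Velar Palatalization: no change — [zabuhaz]
  (3) Stop Lenition: [zabuhaz] → [zavuhaz]
  (4) Word-Final Devoicing: [zavuhaz] → [zavuhas]
/fiblobuli/:
  (1) Medial Vowel Deletion: [fiblobuli] → [fblobuli]
  (2) Velar Palatalization: no change — [fblobuli]
  (3) Stop Lenition: [fblobuli] → [fblovuli]
  (4) Word-Final Devoicing: no change — [fblovuli]

[vohasef], [zavuhas], [fblovuli]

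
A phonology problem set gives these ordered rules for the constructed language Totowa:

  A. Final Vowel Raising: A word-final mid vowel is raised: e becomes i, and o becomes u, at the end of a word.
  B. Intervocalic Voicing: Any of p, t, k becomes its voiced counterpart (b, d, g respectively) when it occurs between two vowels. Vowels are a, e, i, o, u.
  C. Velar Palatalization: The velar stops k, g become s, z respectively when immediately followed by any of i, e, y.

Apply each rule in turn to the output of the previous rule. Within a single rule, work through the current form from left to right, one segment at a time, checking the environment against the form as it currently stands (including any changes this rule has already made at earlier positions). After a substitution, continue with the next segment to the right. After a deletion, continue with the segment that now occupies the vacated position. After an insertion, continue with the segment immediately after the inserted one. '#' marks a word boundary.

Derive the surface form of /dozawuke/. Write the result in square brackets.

[dozawuzi]

A Final Vowel Raising: [dozawuke] → [dozawuki]
B Intervocalic Voicing: [dozawuki] → [dozawugi]
C Velar Palatalization: [dozawugi] → [dozawuzi]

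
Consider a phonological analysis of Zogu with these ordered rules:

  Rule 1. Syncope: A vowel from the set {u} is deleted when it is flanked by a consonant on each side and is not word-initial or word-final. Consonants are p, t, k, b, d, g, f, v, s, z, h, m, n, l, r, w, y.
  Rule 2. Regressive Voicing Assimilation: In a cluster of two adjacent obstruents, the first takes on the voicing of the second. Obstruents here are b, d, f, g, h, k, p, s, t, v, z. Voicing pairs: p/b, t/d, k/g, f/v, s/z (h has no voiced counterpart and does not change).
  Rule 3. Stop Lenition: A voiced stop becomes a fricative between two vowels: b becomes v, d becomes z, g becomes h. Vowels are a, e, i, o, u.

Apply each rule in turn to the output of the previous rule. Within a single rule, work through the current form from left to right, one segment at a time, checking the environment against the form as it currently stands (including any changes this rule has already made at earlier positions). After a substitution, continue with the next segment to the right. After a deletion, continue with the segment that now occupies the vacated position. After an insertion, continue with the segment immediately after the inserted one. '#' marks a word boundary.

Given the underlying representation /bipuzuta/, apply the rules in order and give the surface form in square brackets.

[bibsta]

Rule 1 Syncope: [bipuzuta] → [bipzta]
Rule 2 Regressive Voicing Assimilation: [bipzta] → [bibsta]
Rule 3 Stop Lenition: no change — [bibsta]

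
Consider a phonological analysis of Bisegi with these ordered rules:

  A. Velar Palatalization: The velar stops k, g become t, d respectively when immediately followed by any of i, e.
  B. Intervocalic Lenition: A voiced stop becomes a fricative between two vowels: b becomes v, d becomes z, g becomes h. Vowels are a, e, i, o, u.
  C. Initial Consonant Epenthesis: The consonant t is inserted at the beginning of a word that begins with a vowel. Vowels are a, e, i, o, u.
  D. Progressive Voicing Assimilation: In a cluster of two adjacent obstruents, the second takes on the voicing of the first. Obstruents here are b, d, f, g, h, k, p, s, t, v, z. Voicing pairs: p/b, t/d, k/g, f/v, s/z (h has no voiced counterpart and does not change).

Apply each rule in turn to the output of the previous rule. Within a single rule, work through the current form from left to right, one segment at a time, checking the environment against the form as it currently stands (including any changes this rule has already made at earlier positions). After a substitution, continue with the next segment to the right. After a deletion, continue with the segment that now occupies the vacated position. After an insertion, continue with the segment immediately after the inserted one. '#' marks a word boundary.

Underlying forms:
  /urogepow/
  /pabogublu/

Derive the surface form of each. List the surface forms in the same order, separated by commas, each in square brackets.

/urogepow/:
  A Velar Palatalization: [urogepow] → [urodepow]
  B Intervocalic Lenition: [urodepow] → [urozepow]
  C Initial Consonant Epenthesis: [urozepow] → [turozepow]
  D Progressive Voicing Assimilation: no change — [turozepow]
/pabogublu/:
  A Velar Palatalization: no change — [pabogublu]
  B Intervocalic Lenition: [pabogublu] → [pavohublu]
  C Initial Consonant Epenthesis: no change — [pavohublu]
  D Progressive Voicing Assimilation: no change — [pavohublu]

[turozepow], [pavohublu]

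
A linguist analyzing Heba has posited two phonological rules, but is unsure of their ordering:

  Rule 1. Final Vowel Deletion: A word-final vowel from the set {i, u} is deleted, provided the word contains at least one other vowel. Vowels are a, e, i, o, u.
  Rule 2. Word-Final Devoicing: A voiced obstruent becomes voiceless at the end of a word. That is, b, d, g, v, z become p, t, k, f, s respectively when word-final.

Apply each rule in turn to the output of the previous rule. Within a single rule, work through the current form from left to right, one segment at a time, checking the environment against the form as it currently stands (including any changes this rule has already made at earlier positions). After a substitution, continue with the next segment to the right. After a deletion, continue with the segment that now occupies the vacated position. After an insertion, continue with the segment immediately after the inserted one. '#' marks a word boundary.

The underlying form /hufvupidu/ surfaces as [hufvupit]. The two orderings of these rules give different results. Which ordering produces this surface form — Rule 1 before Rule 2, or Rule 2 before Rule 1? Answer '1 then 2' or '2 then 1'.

Order 1 then 2:
  1 Final Vowel Deletion: [hufvupidu] → [hufvupid]
  2 Word-Final Devoicing: [hufvupid] → [hufvupit]
  result: [hufvupit]
Order 2 then 1:
  2 Word-Final Devoicing: no change — [hufvupidu]
  1 Final Vowel Deletion: [hufvupidu] → [hufvupid]
  result: [hufvupid]

1 then 2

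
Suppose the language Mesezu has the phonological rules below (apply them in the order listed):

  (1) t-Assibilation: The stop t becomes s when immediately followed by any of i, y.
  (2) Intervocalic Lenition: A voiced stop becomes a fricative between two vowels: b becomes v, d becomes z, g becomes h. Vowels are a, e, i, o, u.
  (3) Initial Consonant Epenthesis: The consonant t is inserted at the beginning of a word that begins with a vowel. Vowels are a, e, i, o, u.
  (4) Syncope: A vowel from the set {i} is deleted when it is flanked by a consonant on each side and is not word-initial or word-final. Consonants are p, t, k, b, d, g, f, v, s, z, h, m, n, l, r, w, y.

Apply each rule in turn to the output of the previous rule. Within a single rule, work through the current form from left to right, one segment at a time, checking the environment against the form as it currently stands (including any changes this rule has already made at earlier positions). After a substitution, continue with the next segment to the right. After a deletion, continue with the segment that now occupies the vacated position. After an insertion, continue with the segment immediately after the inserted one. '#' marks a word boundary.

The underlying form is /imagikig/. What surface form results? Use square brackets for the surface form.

(1) t-Assibilation: no change — [imagikig]
(2) Intervocalic Lenition: [imagikig] → [imahikig]
(3) Initial Consonant Epenthesis: [imahikig] → [timahikig]
(4) Syncope: [timahikig] → [tmahkg]

[tmahkg]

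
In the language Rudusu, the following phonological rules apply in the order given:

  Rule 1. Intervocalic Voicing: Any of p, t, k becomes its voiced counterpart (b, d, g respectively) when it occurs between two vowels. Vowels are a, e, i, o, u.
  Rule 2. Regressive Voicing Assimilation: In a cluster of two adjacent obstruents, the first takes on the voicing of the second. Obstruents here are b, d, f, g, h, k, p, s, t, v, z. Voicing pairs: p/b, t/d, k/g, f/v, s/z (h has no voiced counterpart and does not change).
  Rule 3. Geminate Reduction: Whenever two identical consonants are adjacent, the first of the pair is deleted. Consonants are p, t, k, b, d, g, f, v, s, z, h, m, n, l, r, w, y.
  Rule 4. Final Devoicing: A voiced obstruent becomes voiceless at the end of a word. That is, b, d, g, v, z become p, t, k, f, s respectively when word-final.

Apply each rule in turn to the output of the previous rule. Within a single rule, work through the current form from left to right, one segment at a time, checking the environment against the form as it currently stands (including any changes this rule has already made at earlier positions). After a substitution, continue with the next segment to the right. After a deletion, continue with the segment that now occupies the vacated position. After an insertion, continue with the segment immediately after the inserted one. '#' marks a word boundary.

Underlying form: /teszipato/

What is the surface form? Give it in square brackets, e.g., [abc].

Rule 1 Intervocalic Voicing: [teszipato] → [teszibado]
Rule 2 Regressive Voicing Assimilation: [teszibado] → [tezzibado]
Rule 3 Geminate Reduction: [tezzibado] → [tezibado]
Rule 4 Final Devoicing: no change — [tezibado]

[tezibado]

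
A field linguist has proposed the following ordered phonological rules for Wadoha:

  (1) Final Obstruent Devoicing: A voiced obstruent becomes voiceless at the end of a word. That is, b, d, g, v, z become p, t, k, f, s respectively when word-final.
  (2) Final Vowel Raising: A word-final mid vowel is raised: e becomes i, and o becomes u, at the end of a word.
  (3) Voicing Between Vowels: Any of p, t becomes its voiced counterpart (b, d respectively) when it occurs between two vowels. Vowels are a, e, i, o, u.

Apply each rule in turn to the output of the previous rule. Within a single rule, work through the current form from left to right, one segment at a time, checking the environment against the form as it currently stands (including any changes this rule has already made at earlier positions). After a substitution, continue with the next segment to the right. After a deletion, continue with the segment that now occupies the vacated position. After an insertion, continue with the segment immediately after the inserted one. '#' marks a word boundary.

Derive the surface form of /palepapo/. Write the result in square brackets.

(1) Final Obstruent Devoicing: no change — [palepapo]
(2) Final Vowel Raising: [palepapo] → [palepapu]
(3) Voicing Between Vowels: [palepapu] → [palebabu]

[palebabu]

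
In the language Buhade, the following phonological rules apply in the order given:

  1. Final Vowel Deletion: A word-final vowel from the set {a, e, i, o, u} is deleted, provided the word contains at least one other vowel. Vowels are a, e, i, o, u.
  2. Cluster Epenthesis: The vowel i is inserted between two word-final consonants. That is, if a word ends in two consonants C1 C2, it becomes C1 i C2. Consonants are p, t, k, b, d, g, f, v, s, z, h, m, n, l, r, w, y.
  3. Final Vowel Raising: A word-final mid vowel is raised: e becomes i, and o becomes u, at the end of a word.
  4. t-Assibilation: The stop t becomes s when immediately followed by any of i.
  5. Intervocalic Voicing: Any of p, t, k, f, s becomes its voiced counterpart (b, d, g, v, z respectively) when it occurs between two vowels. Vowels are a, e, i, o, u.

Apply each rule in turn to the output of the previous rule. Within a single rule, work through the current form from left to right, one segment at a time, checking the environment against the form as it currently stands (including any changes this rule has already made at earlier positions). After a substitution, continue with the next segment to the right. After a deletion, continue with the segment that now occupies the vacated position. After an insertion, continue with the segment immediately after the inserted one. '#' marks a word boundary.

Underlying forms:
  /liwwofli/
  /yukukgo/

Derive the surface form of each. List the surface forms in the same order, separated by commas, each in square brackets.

/liwwofli/:
  1 Final Vowel Deletion: [liwwofli] → [liwwofl]
  2 Cluster Epenthesis: [liwwofl] → [liwwofil]
  3 Final Vowel Raising: no change — [liwwofil]
  4 t-Assibilation: no change — [liwwofil]
  5 Intervocalic Voicing: [liwwofil] → [liwwovil]
/yukukgo/:
  1 Final Vowel Deletion: [yukukgo] → [yukukg]
  2 Cluster Epenthesis: [yukukg] → [yukukig]
  3 Final Vowel Raising: no change — [yukukig]
  4 t-Assibilation: no change — [yukukig]
  5 Intervocalic Voicing: [yukukig] → [yugugig]

[liwwovil], [yugugig]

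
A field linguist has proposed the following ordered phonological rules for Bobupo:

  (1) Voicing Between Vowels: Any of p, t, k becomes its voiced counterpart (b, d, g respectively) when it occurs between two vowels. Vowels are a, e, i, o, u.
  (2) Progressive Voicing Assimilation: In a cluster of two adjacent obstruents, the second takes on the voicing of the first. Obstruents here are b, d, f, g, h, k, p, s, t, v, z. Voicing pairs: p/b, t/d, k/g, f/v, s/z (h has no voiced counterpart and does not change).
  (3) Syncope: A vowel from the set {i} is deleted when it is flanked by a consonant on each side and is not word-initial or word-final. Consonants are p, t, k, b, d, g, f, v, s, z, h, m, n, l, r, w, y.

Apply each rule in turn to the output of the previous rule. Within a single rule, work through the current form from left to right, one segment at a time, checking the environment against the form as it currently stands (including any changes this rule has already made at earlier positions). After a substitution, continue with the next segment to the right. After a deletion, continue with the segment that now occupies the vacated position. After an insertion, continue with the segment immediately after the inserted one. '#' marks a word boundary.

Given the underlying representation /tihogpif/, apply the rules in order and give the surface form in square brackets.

[thogbf]

(1) Voicing Between Vowels: no change — [tihogpif]
(2) Progressive Voicing Assimilation: [tihogpif] → [tihogbif]
(3) Syncope: [tihogbif] → [thogbf]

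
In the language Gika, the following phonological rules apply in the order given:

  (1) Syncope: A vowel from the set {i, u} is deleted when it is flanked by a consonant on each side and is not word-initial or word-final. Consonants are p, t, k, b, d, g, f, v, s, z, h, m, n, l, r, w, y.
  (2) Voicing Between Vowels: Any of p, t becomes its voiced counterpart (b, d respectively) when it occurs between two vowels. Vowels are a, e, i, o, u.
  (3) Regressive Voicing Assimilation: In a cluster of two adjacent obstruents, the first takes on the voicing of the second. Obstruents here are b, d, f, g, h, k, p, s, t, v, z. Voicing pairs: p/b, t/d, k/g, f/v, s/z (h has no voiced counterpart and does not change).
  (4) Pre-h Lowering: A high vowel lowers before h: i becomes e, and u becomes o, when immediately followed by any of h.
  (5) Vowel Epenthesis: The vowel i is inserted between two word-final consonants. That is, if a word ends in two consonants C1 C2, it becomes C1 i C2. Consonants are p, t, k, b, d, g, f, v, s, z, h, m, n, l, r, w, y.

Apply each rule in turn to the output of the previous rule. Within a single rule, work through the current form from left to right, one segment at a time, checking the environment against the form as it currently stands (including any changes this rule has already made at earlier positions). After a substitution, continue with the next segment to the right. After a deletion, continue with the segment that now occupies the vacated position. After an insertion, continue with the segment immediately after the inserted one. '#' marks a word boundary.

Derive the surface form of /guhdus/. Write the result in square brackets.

[khtis]

(1) Syncope: [guhdus] → [ghds]
(2) Voicing Between Vowels: no change — [ghds]
(3) Regressive Voicing Assimilation: [ghds] → [khts]
(4) Pre-h Lowering: no change — [khts]
(5) Vowel Epenthesis: [khts] → [khtis]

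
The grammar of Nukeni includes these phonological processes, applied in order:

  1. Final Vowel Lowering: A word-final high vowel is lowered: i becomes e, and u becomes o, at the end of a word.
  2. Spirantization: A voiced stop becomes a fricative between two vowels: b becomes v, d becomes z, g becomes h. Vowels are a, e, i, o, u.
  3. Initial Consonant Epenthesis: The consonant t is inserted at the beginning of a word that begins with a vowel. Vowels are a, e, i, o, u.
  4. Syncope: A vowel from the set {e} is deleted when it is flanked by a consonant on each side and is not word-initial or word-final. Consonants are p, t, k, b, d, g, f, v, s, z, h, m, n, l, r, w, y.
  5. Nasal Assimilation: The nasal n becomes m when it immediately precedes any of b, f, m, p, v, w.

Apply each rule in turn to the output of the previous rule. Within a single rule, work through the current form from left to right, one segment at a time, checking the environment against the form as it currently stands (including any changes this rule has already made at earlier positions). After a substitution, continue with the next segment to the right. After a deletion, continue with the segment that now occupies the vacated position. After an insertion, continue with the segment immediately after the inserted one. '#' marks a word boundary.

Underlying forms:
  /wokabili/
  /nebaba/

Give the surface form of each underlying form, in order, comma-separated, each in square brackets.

/wokabili/:
  1 Final Vowel Lowering: [wokabili] → [wokabile]
  2 Spirantization: [wokabile] → [wokavile]
  3 Initial Consonant Epenthesis: no change — [wokavile]
  4 Syncope: no change — [wokavile]
  5 Nasal Assimilation: no change — [wokavile]
/nebaba/:
  1 Final Vowel Lowering: no change — [nebaba]
  2 Spirantization: [nebaba] → [nevava]
  3 Initial Consonant Epenthesis: no change — [nevava]
  4 Syncope: [nevava] → [nvava]
  5 Nasal Assimilation: [nvava] → [mvava]

[wokavile], [mvava]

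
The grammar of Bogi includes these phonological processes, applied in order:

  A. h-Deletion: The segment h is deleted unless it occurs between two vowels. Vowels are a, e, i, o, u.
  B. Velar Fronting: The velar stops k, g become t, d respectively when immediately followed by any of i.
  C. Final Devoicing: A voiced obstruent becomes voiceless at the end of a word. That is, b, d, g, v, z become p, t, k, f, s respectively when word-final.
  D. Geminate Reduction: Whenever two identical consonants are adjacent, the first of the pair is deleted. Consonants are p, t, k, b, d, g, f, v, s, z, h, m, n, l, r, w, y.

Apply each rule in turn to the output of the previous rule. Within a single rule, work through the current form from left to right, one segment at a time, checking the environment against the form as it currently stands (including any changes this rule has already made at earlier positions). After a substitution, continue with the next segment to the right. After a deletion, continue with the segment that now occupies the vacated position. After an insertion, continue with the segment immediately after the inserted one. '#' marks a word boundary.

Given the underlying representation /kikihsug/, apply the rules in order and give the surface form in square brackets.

A h-Deletion: [kikihsug] → [kikisug]
B Velar Fronting: [kikisug] → [titisug]
C Final Devoicing: [titisug] → [titisuk]
D Geminate Reduction: no change — [titisuk]

[titisuk]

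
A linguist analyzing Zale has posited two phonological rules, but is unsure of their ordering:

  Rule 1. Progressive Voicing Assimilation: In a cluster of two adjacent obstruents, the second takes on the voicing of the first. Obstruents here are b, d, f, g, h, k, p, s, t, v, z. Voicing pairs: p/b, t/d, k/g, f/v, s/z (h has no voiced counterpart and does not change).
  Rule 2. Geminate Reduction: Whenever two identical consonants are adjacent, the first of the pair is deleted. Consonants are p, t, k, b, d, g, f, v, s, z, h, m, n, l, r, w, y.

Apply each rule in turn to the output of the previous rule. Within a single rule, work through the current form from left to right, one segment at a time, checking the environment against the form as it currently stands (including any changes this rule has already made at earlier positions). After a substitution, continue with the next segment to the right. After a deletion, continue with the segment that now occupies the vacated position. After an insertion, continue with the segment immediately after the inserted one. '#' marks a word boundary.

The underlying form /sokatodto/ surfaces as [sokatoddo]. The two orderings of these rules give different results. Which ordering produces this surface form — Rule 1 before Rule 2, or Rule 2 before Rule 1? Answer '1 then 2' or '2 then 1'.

2 then 1

Order 1 then 2:
  1 Progressive Voicing Assimilation: [sokatodto] → [sokatoddo]
  2 Geminate Reduction: [sokatoddo] → [sokatodo]
  result: [sokatodo]
Order 2 then 1:
  2 Geminate Reduction: no change — [sokatodto]
  1 Progressive Voicing Assimilation: [sokatodto] → [sokatoddo]
  result: [sokatoddo]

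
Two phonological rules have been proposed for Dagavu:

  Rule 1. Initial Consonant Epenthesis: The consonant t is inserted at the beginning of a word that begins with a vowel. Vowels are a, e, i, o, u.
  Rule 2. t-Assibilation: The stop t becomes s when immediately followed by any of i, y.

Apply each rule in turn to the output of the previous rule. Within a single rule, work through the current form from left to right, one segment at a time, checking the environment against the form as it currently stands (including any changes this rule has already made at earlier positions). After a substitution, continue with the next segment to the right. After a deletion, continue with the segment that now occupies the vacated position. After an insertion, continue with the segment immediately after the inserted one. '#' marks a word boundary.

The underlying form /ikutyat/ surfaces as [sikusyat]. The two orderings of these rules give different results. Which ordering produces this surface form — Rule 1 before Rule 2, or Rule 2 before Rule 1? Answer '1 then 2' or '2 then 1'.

Order 1 then 2:
  1 Initial Consonant Epenthesis: [ikutyat] → [tikutyat]
  2 t-Assibilation: [tikutyat] → [sikusyat]
  result: [sikusyat]
Order 2 then 1:
  2 t-Assibilation: [ikutyat] → [ikusyat]
  1 Initial Consonant Epenthesis: [ikusyat] → [tikusyat]
  result: [tikusyat]

1 then 2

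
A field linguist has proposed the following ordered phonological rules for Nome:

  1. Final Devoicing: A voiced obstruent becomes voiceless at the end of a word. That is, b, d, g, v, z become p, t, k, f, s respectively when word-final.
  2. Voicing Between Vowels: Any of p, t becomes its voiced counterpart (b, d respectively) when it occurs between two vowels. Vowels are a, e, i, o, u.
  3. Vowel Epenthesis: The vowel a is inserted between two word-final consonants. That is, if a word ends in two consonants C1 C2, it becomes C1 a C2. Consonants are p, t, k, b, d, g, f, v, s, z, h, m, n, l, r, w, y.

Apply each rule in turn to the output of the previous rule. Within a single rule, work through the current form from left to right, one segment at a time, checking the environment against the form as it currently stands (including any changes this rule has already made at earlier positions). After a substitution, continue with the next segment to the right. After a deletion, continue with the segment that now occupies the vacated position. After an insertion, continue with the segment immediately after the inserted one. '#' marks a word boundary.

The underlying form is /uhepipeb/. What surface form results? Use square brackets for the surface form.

[uhebibep]

1 Final Devoicing: [uhepipeb] → [uhepipep]
2 Voicing Between Vowels: [uhepipep] → [uhebibep]
3 Vowel Epenthesis: no change — [uhebibep]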